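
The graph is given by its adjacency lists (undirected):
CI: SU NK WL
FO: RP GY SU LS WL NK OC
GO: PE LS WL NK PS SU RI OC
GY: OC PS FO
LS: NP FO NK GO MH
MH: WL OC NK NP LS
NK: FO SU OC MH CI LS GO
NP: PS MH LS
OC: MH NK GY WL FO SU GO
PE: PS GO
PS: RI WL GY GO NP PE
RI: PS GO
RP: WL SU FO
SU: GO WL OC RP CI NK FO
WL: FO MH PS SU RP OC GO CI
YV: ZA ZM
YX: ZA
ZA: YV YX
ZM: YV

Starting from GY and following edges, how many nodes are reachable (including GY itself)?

15

BFS from GY visits: GY, FO, OC, PS, LS, NK, RP, SU, WL, GO, MH, NP, PE, RI, CI
Reachable nodes: 15 of 19 total.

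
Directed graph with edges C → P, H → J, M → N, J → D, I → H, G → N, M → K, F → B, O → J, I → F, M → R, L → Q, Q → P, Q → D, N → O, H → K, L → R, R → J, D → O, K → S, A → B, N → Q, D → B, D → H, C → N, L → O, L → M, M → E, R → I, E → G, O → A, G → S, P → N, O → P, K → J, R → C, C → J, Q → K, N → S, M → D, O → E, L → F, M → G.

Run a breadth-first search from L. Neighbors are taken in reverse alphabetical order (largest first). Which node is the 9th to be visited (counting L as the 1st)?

C

Visit L; enqueue R, Q, O, M, F → queue [R, Q, O, M, F]
Visit R; enqueue J, I, C → queue [Q, O, M, F, J, I, C]
Visit Q; enqueue P, K, D → queue [O, M, F, J, I, C, P, K, D]
Visit O; enqueue E, A → queue [M, F, J, I, C, P, K, D, E, A]
Visit M; enqueue N, G → queue [F, J, I, C, P, K, D, E, A, N, G]
Visit F; enqueue B → queue [J, I, C, P, K, D, E, A, N, G, B]
Visit J → queue [I, C, P, K, D, E, A, N, G, B]
Visit I; enqueue H → queue [C, P, K, D, E, A, N, G, B, H]
Visit C → queue [P, K, D, E, A, N, G, B, H]
Visit P → queue [K, D, E, A, N, G, B, H]
Visit K; enqueue S → queue [D, E, A, N, G, B, H, S]
Visit D → queue [E, A, N, G, B, H, S]
Visit E → queue [A, N, G, B, H, S]
Visit A → queue [N, G, B, H, S]
Visit N → queue [G, B, H, S]
Visit G → queue [B, H, S]
Visit B → queue [H, S]
Visit H → queue [S]
Visit S → queue []

Visit order: L, R, Q, O, M, F, J, I, C, P, K, D, E, A, N, G, B, H, S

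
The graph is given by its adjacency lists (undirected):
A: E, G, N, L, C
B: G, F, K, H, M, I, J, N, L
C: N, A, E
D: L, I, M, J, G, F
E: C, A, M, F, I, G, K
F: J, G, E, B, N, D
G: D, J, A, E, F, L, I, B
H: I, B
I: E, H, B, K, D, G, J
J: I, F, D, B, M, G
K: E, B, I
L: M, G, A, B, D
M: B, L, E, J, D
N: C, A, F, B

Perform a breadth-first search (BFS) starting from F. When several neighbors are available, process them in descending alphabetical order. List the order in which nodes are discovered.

Visit F; enqueue N, J, G, E, D, B → queue [N, J, G, E, D, B]
Visit N; enqueue C, A → queue [J, G, E, D, B, C, A]
Visit J; enqueue M, I → queue [G, E, D, B, C, A, M, I]
Visit G; enqueue L → queue [E, D, B, C, A, M, I, L]
Visit E; enqueue K → queue [D, B, C, A, M, I, L, K]
Visit D → queue [B, C, A, M, I, L, K]
Visit B; enqueue H → queue [C, A, M, I, L, K, H]
Visit C → queue [A, M, I, L, K, H]
Visit A → queue [M, I, L, K, H]
Visit M → queue [I, L, K, H]
Visit I → queue [L, K, H]
Visit L → queue [K, H]
Visit K → queue [H]
Visit H → queue []

F → N → J → G → E → D → B → C → A → M → I → L → K → H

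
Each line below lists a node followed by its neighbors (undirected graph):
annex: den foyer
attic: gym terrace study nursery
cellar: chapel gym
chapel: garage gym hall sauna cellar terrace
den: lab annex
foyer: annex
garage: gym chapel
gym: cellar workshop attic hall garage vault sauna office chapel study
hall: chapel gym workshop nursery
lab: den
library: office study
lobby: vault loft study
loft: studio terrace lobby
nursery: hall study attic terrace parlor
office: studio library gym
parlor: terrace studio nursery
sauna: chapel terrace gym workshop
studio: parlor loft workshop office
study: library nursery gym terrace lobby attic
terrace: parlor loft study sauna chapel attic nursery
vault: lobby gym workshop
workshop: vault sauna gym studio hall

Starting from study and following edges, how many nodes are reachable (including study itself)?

18

BFS from study visits: study, attic, gym, library, lobby, nursery, terrace, cellar, chapel, garage, hall, office, sauna, vault, workshop, loft, parlor, studio
Reachable nodes: 18 of 22 total.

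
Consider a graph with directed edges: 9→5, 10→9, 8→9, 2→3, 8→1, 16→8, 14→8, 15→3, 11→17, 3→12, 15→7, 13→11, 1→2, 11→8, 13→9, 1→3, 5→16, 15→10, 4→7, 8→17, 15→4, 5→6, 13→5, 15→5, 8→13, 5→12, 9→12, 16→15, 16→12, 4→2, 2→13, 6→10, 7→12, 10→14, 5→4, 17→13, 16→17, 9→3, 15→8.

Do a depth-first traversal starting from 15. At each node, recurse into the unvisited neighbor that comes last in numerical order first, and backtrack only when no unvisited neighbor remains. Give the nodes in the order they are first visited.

15 → 10 → 14 → 8 → 17 → 13 → 11 → 9 → 12 → 5 → 16 → 6 → 4 → 7 → 2 → 3 → 1

Visit 15
15 → 10
10 → 14
14 → 8
8 → 17
17 → 13
13 → 11
13 → 9
9 → 12
9 → 5
5 → 16
5 → 6
5 → 4
4 → 7
4 → 2
2 → 3
8 → 1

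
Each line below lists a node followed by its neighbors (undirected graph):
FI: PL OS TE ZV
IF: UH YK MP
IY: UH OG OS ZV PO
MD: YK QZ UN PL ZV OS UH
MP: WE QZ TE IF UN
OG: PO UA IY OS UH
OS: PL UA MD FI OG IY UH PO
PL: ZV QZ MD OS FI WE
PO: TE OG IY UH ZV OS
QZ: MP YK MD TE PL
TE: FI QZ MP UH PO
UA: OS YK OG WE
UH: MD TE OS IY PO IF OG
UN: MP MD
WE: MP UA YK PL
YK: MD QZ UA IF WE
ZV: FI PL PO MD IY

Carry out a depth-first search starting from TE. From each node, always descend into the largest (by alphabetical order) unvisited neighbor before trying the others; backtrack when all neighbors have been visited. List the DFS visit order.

TE UH PO ZV PL WE YK UA OS OG IY MD UN MP QZ IF FI

Visit TE
TE → UH
UH → PO
PO → ZV
ZV → PL
PL → WE
WE → YK
YK → UA
UA → OS
OS → OG
OG → IY
OS → MD
MD → UN
UN → MP
MP → QZ
MP → IF
OS → FI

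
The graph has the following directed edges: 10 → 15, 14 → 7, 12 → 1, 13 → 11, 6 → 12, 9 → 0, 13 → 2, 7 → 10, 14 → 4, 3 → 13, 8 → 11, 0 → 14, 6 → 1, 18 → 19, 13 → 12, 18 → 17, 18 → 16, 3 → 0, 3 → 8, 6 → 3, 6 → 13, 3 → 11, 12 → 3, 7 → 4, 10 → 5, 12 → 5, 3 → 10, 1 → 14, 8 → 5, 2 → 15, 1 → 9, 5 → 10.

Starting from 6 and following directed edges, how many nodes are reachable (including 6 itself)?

16

BFS from 6 visits: 6, 13, 12, 3, 1, 11, 2, 5, 10, 8, 0, 14, 9, 15, 7, 4
Reachable nodes: 16 of 20 total.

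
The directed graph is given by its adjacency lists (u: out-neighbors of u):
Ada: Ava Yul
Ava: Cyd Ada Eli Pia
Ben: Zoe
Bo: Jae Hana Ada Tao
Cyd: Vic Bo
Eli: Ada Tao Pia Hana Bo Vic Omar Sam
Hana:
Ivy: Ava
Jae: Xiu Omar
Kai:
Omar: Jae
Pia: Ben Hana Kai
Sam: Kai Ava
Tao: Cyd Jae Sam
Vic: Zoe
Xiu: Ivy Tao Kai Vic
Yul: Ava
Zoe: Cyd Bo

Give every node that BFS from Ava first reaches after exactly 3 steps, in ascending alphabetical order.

Level 0: Ava
Level 1: Ada, Cyd, Eli, Pia
Level 2: Ben, Bo, Hana, Kai, Omar, Sam, Tao, Vic, Yul
Level 3: Jae, Zoe
Level 4: Xiu
Level 5: Ivy

Jae, Zoe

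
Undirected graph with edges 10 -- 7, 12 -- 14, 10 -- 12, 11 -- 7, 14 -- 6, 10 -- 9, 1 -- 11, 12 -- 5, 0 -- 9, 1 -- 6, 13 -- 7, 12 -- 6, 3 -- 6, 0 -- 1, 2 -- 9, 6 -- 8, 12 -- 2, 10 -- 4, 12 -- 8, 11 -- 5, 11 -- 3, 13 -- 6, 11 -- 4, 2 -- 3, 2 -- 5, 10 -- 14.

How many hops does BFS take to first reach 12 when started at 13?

Level 0: 13
Level 1: 6, 7
Level 2: 1, 3, 8, 10, 11, 12, 14
Level 3: 0, 2, 4, 5, 9
12 first appears at level 2.

2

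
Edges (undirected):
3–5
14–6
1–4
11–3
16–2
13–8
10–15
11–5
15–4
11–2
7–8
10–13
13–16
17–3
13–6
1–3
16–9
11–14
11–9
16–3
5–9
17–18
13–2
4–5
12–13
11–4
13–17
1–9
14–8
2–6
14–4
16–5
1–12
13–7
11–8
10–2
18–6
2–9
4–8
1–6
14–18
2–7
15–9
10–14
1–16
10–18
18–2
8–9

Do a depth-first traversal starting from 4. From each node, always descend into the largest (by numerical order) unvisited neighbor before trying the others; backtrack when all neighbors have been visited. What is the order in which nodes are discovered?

Visit 4
4 → 15
15 → 10
10 → 18
18 → 17
17 → 13
13 → 16
16 → 9
9 → 11
11 → 14
14 → 8
8 → 7
7 → 2
2 → 6
6 → 1
1 → 12
1 → 3
3 → 5

4, 15, 10, 18, 17, 13, 16, 9, 11, 14, 8, 7, 2, 6, 1, 12, 3, 5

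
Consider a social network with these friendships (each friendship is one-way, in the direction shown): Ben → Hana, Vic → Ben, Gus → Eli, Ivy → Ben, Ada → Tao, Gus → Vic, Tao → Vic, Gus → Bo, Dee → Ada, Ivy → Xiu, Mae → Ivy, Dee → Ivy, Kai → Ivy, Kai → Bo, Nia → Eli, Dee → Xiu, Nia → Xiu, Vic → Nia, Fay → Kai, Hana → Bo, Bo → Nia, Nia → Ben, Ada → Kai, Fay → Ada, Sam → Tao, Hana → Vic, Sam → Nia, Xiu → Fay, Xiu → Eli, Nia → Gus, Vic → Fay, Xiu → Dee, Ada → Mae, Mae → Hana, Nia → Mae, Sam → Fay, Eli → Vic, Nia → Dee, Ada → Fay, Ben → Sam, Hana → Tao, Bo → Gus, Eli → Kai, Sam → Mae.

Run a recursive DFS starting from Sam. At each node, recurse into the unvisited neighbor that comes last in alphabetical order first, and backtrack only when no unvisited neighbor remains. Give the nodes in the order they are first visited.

Visit Sam
Sam → Tao
Tao → Vic
Vic → Nia
Nia → Xiu
Xiu → Fay
Fay → Kai
Kai → Ivy
Ivy → Ben
Ben → Hana
Hana → Bo
Bo → Gus
Gus → Eli
Fay → Ada
Ada → Mae
Xiu → Dee

Sam, Tao, Vic, Nia, Xiu, Fay, Kai, Ivy, Ben, Hana, Bo, Gus, Eli, Ada, Mae, Dee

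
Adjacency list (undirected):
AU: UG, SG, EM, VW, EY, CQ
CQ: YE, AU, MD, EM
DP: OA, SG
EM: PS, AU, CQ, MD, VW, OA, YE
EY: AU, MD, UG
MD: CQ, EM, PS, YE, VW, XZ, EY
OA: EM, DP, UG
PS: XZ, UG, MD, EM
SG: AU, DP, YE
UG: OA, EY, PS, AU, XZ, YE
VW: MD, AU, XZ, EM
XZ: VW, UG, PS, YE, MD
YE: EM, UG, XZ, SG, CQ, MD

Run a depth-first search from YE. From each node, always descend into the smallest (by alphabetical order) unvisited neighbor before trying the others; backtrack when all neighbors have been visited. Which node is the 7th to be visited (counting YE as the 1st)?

UG

Visit YE
YE → CQ
CQ → AU
AU → EM
EM → MD
MD → EY
EY → UG
UG → OA
OA → DP
DP → SG
UG → PS
PS → XZ
XZ → VW

Visit order: YE, CQ, AU, EM, MD, EY, UG, OA, DP, SG, PS, XZ, VW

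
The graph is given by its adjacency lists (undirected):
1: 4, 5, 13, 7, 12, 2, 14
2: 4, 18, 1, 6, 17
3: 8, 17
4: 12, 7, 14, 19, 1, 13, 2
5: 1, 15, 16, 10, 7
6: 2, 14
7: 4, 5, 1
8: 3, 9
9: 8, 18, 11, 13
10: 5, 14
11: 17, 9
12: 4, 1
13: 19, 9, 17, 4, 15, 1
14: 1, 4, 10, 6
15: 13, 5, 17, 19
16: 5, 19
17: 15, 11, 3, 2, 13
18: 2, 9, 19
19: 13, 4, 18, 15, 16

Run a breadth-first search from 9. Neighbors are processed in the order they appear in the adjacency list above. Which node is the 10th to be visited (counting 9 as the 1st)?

Visit 9; enqueue 8, 18, 11, 13 → queue [8, 18, 11, 13]
Visit 8; enqueue 3 → queue [18, 11, 13, 3]
Visit 18; enqueue 2, 19 → queue [11, 13, 3, 2, 19]
Visit 11; enqueue 17 → queue [13, 3, 2, 19, 17]
Visit 13; enqueue 4, 15, 1 → queue [3, 2, 19, 17, 4, 15, 1]
Visit 3 → queue [2, 19, 17, 4, 15, 1]
Visit 2; enqueue 6 → queue [19, 17, 4, 15, 1, 6]
Visit 19; enqueue 16 → queue [17, 4, 15, 1, 6, 16]
Visit 17 → queue [4, 15, 1, 6, 16]
Visit 4; enqueue 12, 7, 14 → queue [15, 1, 6, 16, 12, 7, 14]
Visit 15; enqueue 5 → queue [1, 6, 16, 12, 7, 14, 5]
Visit 1 → queue [6, 16, 12, 7, 14, 5]
Visit 6 → queue [16, 12, 7, 14, 5]
Visit 16 → queue [12, 7, 14, 5]
Visit 12 → queue [7, 14, 5]
Visit 7 → queue [14, 5]
Visit 14; enqueue 10 → queue [5, 10]
Visit 5 → queue [10]
Visit 10 → queue []

Visit order: 9, 8, 18, 11, 13, 3, 2, 19, 17, 4, 15, 1, 6, 16, 12, 7, 14, 5, 10

4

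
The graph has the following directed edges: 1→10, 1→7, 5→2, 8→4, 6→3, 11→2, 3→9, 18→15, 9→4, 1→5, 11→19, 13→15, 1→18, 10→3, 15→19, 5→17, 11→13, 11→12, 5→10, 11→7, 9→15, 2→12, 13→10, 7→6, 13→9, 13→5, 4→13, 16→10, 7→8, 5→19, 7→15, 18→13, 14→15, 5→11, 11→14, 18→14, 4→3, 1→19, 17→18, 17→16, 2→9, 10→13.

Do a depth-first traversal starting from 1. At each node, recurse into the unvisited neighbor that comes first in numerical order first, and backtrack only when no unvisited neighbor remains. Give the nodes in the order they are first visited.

1, 5, 2, 9, 4, 3, 13, 10, 15, 19, 12, 11, 7, 6, 8, 14, 17, 16, 18

Visit 1
1 → 5
5 → 2
2 → 9
9 → 4
4 → 3
4 → 13
13 → 10
13 → 15
15 → 19
2 → 12
5 → 11
11 → 7
7 → 6
7 → 8
11 → 14
5 → 17
17 → 16
17 → 18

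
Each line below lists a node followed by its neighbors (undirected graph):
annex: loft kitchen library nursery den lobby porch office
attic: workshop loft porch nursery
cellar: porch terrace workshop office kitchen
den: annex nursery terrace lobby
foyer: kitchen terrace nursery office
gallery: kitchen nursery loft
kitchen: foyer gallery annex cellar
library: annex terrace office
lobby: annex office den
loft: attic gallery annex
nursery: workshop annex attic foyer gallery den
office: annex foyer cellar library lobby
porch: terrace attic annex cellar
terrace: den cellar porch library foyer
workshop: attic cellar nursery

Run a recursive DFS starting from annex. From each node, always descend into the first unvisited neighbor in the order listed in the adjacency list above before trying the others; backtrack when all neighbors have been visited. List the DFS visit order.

annex loft attic workshop cellar porch terrace den nursery foyer kitchen gallery office library lobby

Visit annex
annex → loft
loft → attic
attic → workshop
workshop → cellar
cellar → porch
porch → terrace
terrace → den
den → nursery
nursery → foyer
foyer → kitchen
kitchen → gallery
foyer → office
office → library
office → lobby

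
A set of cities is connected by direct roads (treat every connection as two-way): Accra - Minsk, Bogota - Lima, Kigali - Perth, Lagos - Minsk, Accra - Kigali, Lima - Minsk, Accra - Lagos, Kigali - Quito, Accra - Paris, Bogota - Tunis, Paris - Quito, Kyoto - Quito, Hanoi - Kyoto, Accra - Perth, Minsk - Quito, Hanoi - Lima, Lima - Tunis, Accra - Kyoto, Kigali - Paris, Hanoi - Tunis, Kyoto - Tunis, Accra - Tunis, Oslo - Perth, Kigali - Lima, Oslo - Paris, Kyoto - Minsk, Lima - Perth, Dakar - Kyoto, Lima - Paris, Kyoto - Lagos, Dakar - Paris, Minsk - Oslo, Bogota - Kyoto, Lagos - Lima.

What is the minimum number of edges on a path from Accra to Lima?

Level 0: Accra
Level 1: Kigali, Kyoto, Lagos, Minsk, Paris, Perth, Tunis
Level 2: Bogota, Dakar, Hanoi, Lima, Oslo, Quito
Lima first appears at level 2.

2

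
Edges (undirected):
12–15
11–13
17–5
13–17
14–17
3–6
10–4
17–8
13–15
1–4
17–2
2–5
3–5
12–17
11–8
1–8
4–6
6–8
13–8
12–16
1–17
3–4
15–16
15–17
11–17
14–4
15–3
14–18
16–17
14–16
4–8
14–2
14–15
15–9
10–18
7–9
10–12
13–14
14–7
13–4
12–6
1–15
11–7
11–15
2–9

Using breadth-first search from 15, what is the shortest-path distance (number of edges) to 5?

2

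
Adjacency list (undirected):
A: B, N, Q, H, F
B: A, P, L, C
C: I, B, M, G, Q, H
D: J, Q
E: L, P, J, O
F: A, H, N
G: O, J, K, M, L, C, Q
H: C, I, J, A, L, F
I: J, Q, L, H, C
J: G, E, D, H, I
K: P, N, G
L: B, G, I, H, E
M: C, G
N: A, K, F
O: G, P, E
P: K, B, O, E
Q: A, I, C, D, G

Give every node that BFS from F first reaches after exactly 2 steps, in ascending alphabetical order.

B, C, I, J, K, L, Q

Level 0: F
Level 1: A, H, N
Level 2: B, C, I, J, K, L, Q
Level 3: D, E, G, M, P
Level 4: O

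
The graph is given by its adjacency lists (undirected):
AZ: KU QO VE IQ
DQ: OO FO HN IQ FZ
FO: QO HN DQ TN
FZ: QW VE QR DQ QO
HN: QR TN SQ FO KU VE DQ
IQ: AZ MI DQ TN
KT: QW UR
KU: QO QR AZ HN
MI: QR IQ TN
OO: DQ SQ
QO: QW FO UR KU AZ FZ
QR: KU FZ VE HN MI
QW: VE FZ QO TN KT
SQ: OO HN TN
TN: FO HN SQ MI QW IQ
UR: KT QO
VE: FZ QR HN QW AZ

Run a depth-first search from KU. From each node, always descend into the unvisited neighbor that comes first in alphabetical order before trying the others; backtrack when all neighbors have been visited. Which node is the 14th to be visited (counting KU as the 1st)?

MI

Visit KU
KU → AZ
AZ → IQ
IQ → DQ
DQ → FO
FO → HN
HN → QR
QR → FZ
FZ → QO
QO → QW
QW → KT
KT → UR
QW → TN
TN → MI
TN → SQ
SQ → OO
QW → VE

Visit order: KU, AZ, IQ, DQ, FO, HN, QR, FZ, QO, QW, KT, UR, TN, MI, SQ, OO, VE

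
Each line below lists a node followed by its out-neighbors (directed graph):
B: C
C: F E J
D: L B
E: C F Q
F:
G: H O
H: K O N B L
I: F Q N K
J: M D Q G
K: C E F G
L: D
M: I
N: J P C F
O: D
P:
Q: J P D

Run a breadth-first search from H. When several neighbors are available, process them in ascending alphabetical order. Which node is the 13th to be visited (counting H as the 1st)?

P

Visit H; enqueue B, K, L, N, O → queue [B, K, L, N, O]
Visit B; enqueue C → queue [K, L, N, O, C]
Visit K; enqueue E, F, G → queue [L, N, O, C, E, F, G]
Visit L; enqueue D → queue [N, O, C, E, F, G, D]
Visit N; enqueue J, P → queue [O, C, E, F, G, D, J, P]
Visit O → queue [C, E, F, G, D, J, P]
Visit C → queue [E, F, G, D, J, P]
Visit E; enqueue Q → queue [F, G, D, J, P, Q]
Visit F → queue [G, D, J, P, Q]
Visit G → queue [D, J, P, Q]
Visit D → queue [J, P, Q]
Visit J; enqueue M → queue [P, Q, M]
Visit P → queue [Q, M]
Visit Q → queue [M]
Visit M; enqueue I → queue [I]
Visit I → queue []

Visit order: H, B, K, L, N, O, C, E, F, G, D, J, P, Q, M, I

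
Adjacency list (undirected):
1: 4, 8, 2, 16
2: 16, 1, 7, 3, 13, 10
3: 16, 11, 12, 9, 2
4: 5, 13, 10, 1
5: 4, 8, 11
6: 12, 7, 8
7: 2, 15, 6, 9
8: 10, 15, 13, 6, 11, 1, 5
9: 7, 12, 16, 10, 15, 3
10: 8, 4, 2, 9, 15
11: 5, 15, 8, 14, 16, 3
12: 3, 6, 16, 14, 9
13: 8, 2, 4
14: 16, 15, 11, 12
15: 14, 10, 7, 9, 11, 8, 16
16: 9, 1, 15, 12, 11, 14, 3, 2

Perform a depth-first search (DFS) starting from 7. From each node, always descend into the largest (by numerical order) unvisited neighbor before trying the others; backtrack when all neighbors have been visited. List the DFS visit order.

7 → 15 → 16 → 14 → 12 → 9 → 10 → 8 → 13 → 4 → 5 → 11 → 3 → 2 → 1 → 6

Visit 7
7 → 15
15 → 16
16 → 14
14 → 12
12 → 9
9 → 10
10 → 8
8 → 13
13 → 4
4 → 5
5 → 11
11 → 3
3 → 2
2 → 1
8 → 6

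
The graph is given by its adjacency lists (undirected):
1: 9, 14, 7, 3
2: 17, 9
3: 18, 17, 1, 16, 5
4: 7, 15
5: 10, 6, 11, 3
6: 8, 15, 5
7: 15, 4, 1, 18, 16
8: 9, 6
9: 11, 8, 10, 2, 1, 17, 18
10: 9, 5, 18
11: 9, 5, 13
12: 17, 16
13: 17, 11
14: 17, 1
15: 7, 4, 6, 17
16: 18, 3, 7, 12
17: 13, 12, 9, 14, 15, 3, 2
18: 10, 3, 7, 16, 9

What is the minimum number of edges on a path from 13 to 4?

Level 0: 13
Level 1: 11, 17
Level 2: 2, 3, 5, 9, 12, 14, 15
Level 3: 1, 4, 6, 7, 8, 10, 16, 18
4 first appears at level 3.

3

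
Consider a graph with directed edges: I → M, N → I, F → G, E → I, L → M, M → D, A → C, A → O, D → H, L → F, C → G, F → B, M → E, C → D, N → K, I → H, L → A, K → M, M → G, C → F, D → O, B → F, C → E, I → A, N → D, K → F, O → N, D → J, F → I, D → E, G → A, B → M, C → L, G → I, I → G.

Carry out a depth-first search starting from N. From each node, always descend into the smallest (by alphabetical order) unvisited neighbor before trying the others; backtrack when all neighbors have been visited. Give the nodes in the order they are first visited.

Visit N
N → D
D → E
E → I
I → A
A → C
C → F
F → B
B → M
M → G
C → L
A → O
I → H
D → J
N → K

N, D, E, I, A, C, F, B, M, G, L, O, H, J, K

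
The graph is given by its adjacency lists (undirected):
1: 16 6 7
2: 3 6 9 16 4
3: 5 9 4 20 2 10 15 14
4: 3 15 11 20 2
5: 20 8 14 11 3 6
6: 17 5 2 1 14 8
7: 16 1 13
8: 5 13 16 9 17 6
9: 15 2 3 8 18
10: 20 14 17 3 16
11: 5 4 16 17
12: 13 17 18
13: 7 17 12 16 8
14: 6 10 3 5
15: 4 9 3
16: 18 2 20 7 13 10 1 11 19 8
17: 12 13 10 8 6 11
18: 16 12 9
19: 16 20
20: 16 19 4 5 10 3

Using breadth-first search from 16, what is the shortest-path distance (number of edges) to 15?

Level 0: 16
Level 1: 1, 2, 7, 8, 10, 11, 13, 18, 19, 20
Level 2: 3, 4, 5, 6, 9, 12, 14, 17
Level 3: 15
15 first appears at level 3.

3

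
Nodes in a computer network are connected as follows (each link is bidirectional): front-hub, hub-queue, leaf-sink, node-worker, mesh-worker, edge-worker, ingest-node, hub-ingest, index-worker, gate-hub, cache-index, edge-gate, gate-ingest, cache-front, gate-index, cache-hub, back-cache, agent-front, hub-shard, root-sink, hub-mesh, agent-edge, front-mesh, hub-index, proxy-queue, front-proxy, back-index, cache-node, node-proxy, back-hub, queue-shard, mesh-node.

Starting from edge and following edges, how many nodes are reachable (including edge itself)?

BFS from edge visits: edge, worker, gate, agent, node, mesh, index, ingest, hub, front, proxy, cache, back, shard, queue
Reachable nodes: 15 of 18 total.

15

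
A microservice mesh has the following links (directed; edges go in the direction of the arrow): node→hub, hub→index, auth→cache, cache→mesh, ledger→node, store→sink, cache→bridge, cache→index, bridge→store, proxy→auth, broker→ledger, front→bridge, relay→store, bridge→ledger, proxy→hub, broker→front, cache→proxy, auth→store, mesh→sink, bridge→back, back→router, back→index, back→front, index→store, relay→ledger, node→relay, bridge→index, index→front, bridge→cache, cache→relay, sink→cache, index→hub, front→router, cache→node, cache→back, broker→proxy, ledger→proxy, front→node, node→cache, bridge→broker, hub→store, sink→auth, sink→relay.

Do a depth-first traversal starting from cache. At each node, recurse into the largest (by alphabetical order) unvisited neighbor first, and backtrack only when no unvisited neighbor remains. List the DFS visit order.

Visit cache
cache → relay
relay → store
store → sink
sink → auth
relay → ledger
ledger → proxy
proxy → hub
hub → index
index → front
front → router
front → node
front → bridge
bridge → broker
bridge → back
cache → mesh

cache, relay, store, sink, auth, ledger, proxy, hub, index, front, router, node, bridge, broker, back, mesh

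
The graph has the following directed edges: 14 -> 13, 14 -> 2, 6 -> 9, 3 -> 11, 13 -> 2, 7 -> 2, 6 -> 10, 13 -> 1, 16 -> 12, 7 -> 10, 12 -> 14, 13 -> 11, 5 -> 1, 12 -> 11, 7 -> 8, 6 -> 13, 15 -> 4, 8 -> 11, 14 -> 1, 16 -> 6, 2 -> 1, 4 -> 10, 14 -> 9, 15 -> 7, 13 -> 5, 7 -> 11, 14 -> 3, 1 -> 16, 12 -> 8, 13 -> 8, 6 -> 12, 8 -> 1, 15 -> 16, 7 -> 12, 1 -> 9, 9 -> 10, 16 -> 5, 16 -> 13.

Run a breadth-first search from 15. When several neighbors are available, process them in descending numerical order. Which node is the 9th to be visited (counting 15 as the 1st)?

Visit 15; enqueue 16, 7, 4 → queue [16, 7, 4]
Visit 16; enqueue 13, 12, 6, 5 → queue [7, 4, 13, 12, 6, 5]
Visit 7; enqueue 11, 10, 8, 2 → queue [4, 13, 12, 6, 5, 11, 10, 8, 2]
Visit 4 → queue [13, 12, 6, 5, 11, 10, 8, 2]
Visit 13; enqueue 1 → queue [12, 6, 5, 11, 10, 8, 2, 1]
Visit 12; enqueue 14 → queue [6, 5, 11, 10, 8, 2, 1, 14]
Visit 6; enqueue 9 → queue [5, 11, 10, 8, 2, 1, 14, 9]
Visit 5 → queue [11, 10, 8, 2, 1, 14, 9]
Visit 11 → queue [10, 8, 2, 1, 14, 9]
Visit 10 → queue [8, 2, 1, 14, 9]
Visit 8 → queue [2, 1, 14, 9]
Visit 2 → queue [1, 14, 9]
Visit 1 → queue [14, 9]
Visit 14; enqueue 3 → queue [9, 3]
Visit 9 → queue [3]
Visit 3 → queue []

Visit order: 15, 16, 7, 4, 13, 12, 6, 5, 11, 10, 8, 2, 1, 14, 9, 3

11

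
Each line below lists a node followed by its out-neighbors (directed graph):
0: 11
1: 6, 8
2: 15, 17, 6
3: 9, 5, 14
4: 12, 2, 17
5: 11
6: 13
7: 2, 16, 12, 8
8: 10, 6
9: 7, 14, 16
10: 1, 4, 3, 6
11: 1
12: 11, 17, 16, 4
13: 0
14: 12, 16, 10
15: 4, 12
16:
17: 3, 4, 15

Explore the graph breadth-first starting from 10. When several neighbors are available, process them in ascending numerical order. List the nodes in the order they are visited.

Visit 10; enqueue 1, 3, 4, 6 → queue [1, 3, 4, 6]
Visit 1; enqueue 8 → queue [3, 4, 6, 8]
Visit 3; enqueue 5, 9, 14 → queue [4, 6, 8, 5, 9, 14]
Visit 4; enqueue 2, 12, 17 → queue [6, 8, 5, 9, 14, 2, 12, 17]
Visit 6; enqueue 13 → queue [8, 5, 9, 14, 2, 12, 17, 13]
Visit 8 → queue [5, 9, 14, 2, 12, 17, 13]
Visit 5; enqueue 11 → queue [9, 14, 2, 12, 17, 13, 11]
Visit 9; enqueue 7, 16 → queue [14, 2, 12, 17, 13, 11, 7, 16]
Visit 14 → queue [2, 12, 17, 13, 11, 7, 16]
Visit 2; enqueue 15 → queue [12, 17, 13, 11, 7, 16, 15]
Visit 12 → queue [17, 13, 11, 7, 16, 15]
Visit 17 → queue [13, 11, 7, 16, 15]
Visit 13; enqueue 0 → queue [11, 7, 16, 15, 0]
Visit 11 → queue [7, 16, 15, 0]
Visit 7 → queue [16, 15, 0]
Visit 16 → queue [15, 0]
Visit 15 → queue [0]
Visit 0 → queue []

10, 1, 3, 4, 6, 8, 5, 9, 14, 2, 12, 17, 13, 11, 7, 16, 15, 0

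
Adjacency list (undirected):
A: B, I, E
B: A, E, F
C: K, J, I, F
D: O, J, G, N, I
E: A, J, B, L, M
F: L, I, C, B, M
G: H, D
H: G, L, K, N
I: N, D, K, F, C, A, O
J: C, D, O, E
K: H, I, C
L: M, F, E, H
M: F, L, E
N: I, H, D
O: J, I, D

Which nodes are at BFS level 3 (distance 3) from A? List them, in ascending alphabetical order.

G, H

Level 0: A
Level 1: B, E, I
Level 2: C, D, F, J, K, L, M, N, O
Level 3: G, H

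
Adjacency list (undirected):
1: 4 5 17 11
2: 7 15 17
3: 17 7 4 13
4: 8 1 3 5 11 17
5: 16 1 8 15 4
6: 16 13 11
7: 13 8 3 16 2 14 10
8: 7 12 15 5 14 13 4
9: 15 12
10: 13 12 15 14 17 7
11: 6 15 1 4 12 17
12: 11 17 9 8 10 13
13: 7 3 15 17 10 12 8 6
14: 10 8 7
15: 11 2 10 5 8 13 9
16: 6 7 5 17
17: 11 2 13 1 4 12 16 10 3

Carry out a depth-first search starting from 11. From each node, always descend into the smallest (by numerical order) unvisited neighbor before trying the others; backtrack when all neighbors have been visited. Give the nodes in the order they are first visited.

11 -> 1 -> 4 -> 3 -> 7 -> 2 -> 15 -> 5 -> 8 -> 12 -> 9 -> 10 -> 13 -> 6 -> 16 -> 17 -> 14

Visit 11
11 → 1
1 → 4
4 → 3
3 → 7
7 → 2
2 → 15
15 → 5
5 → 8
8 → 12
12 → 9
12 → 10
10 → 13
13 → 6
6 → 16
16 → 17
10 → 14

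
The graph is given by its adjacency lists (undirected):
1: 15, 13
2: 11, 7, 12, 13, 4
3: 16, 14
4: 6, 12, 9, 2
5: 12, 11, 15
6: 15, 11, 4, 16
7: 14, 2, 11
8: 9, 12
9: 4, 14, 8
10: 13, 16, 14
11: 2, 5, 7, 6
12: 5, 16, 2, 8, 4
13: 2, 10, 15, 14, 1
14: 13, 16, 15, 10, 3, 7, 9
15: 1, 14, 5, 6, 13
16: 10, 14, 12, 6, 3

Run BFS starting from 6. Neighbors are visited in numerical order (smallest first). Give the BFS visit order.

Visit 6; enqueue 4, 11, 15, 16 → queue [4, 11, 15, 16]
Visit 4; enqueue 2, 9, 12 → queue [11, 15, 16, 2, 9, 12]
Visit 11; enqueue 5, 7 → queue [15, 16, 2, 9, 12, 5, 7]
Visit 15; enqueue 1, 13, 14 → queue [16, 2, 9, 12, 5, 7, 1, 13, 14]
Visit 16; enqueue 3, 10 → queue [2, 9, 12, 5, 7, 1, 13, 14, 3, 10]
Visit 2 → queue [9, 12, 5, 7, 1, 13, 14, 3, 10]
Visit 9; enqueue 8 → queue [12, 5, 7, 1, 13, 14, 3, 10, 8]
Visit 12 → queue [5, 7, 1, 13, 14, 3, 10, 8]
Visit 5 → queue [7, 1, 13, 14, 3, 10, 8]
Visit 7 → queue [1, 13, 14, 3, 10, 8]
Visit 1 → queue [13, 14, 3, 10, 8]
Visit 13 → queue [14, 3, 10, 8]
Visit 14 → queue [3, 10, 8]
Visit 3 → queue [10, 8]
Visit 10 → queue [8]
Visit 8 → queue []

6 -> 4 -> 11 -> 15 -> 16 -> 2 -> 9 -> 12 -> 5 -> 7 -> 1 -> 13 -> 14 -> 3 -> 10 -> 8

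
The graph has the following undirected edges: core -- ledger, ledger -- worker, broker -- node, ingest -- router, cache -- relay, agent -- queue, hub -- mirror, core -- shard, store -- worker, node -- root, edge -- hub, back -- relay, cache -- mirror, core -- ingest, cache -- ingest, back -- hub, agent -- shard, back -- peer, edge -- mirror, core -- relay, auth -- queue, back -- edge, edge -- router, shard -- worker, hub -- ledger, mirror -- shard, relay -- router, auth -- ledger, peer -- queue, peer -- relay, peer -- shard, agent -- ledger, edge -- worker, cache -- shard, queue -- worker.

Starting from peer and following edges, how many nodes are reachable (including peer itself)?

17

BFS from peer visits: peer, back, queue, relay, shard, edge, hub, agent, auth, worker, cache, core, router, mirror, ledger, store, ingest
Reachable nodes: 17 of 20 total.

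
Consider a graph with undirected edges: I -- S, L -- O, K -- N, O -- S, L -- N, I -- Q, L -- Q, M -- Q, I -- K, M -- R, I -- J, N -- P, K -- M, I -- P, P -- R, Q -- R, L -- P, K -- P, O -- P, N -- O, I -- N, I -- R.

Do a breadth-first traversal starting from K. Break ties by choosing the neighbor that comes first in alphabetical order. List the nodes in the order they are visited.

Visit K; enqueue I, M, N, P → queue [I, M, N, P]
Visit I; enqueue J, Q, R, S → queue [M, N, P, J, Q, R, S]
Visit M → queue [N, P, J, Q, R, S]
Visit N; enqueue L, O → queue [P, J, Q, R, S, L, O]
Visit P → queue [J, Q, R, S, L, O]
Visit J → queue [Q, R, S, L, O]
Visit Q → queue [R, S, L, O]
Visit R → queue [S, L, O]
Visit S → queue [L, O]
Visit L → queue [O]
Visit O → queue []

K I M N P J Q R S L O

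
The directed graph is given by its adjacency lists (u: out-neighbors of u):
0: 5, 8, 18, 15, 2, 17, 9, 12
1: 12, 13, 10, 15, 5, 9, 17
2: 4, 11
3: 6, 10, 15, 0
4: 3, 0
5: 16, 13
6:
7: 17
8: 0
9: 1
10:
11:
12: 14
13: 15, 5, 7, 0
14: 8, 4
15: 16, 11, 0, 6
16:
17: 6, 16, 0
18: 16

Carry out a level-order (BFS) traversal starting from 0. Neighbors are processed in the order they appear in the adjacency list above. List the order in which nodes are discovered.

0, 5, 8, 18, 15, 2, 17, 9, 12, 16, 13, 11, 6, 4, 1, 14, 7, 3, 10

Visit 0; enqueue 5, 8, 18, 15, 2, 17, 9, 12 → queue [5, 8, 18, 15, 2, 17, 9, 12]
Visit 5; enqueue 16, 13 → queue [8, 18, 15, 2, 17, 9, 12, 16, 13]
Visit 8 → queue [18, 15, 2, 17, 9, 12, 16, 13]
Visit 18 → queue [15, 2, 17, 9, 12, 16, 13]
Visit 15; enqueue 11, 6 → queue [2, 17, 9, 12, 16, 13, 11, 6]
Visit 2; enqueue 4 → queue [17, 9, 12, 16, 13, 11, 6, 4]
Visit 17 → queue [9, 12, 16, 13, 11, 6, 4]
Visit 9; enqueue 1 → queue [12, 16, 13, 11, 6, 4, 1]
Visit 12; enqueue 14 → queue [16, 13, 11, 6, 4, 1, 14]
Visit 16 → queue [13, 11, 6, 4, 1, 14]
Visit 13; enqueue 7 → queue [11, 6, 4, 1, 14, 7]
Visit 11 → queue [6, 4, 1, 14, 7]
Visit 6 → queue [4, 1, 14, 7]
Visit 4; enqueue 3 → queue [1, 14, 7, 3]
Visit 1; enqueue 10 → queue [14, 7, 3, 10]
Visit 14 → queue [7, 3, 10]
Visit 7 → queue [3, 10]
Visit 3 → queue [10]
Visit 10 → queue []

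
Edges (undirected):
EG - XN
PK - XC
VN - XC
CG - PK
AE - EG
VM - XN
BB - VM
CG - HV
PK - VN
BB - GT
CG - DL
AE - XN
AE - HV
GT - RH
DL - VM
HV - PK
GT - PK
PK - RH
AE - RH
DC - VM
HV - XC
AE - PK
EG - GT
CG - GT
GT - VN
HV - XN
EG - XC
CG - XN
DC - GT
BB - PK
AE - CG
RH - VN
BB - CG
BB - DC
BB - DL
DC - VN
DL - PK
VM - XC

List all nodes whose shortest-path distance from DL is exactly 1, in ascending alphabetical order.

BB, CG, PK, VM

Level 0: DL
Level 1: BB, CG, PK, VM
Level 2: AE, DC, GT, HV, RH, VN, XC, XN
Level 3: EG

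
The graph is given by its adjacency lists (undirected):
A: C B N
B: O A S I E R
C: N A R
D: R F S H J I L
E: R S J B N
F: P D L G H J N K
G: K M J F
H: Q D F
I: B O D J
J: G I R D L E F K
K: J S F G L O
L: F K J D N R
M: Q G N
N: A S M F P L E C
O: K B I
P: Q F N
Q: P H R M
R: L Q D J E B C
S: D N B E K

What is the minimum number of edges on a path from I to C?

Level 0: I
Level 1: B, D, J, O
Level 2: A, E, F, G, H, K, L, R, S
Level 3: C, M, N, P, Q
C first appears at level 3.

3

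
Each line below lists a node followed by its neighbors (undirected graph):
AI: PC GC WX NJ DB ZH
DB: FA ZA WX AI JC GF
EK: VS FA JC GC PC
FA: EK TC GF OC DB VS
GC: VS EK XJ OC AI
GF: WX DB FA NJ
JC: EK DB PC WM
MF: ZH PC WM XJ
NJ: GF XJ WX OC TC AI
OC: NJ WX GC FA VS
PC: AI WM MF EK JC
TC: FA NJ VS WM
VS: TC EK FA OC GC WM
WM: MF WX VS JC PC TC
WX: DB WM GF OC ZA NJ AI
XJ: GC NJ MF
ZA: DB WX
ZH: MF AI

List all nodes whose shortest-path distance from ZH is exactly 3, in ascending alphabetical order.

Level 0: ZH
Level 1: AI, MF
Level 2: DB, GC, NJ, PC, WM, WX, XJ
Level 3: EK, FA, GF, JC, OC, TC, VS, ZA

EK, FA, GF, JC, OC, TC, VS, ZA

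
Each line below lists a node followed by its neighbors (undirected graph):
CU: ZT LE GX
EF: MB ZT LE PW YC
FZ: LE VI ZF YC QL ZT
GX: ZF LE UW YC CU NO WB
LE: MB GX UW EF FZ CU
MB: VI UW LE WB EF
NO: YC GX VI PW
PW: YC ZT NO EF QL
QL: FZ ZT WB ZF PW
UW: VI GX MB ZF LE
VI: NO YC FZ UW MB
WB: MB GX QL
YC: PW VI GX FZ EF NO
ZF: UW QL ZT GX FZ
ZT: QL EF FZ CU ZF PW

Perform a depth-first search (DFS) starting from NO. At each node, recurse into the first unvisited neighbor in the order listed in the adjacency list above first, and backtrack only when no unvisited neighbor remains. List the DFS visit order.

NO YC PW ZT QL FZ LE MB VI UW GX ZF CU WB EF

Visit NO
NO → YC
YC → PW
PW → ZT
ZT → QL
QL → FZ
FZ → LE
LE → MB
MB → VI
VI → UW
UW → GX
GX → ZF
GX → CU
GX → WB
MB → EF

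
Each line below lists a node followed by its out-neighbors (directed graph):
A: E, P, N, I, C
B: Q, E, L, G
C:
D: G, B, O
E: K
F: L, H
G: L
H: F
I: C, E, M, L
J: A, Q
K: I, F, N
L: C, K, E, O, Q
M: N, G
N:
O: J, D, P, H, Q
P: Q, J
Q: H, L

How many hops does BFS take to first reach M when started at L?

3

Level 0: L
Level 1: C, E, K, O, Q
Level 2: D, F, H, I, J, N, P
Level 3: A, B, G, M
M first appears at level 3.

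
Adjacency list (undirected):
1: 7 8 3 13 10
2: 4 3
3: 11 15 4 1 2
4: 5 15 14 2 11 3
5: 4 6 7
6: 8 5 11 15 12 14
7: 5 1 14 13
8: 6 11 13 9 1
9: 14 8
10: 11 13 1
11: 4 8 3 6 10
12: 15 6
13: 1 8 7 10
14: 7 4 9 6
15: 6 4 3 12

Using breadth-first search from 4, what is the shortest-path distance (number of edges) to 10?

Level 0: 4
Level 1: 2, 3, 5, 11, 14, 15
Level 2: 1, 6, 7, 8, 9, 10, 12
Level 3: 13
10 first appears at level 2.

2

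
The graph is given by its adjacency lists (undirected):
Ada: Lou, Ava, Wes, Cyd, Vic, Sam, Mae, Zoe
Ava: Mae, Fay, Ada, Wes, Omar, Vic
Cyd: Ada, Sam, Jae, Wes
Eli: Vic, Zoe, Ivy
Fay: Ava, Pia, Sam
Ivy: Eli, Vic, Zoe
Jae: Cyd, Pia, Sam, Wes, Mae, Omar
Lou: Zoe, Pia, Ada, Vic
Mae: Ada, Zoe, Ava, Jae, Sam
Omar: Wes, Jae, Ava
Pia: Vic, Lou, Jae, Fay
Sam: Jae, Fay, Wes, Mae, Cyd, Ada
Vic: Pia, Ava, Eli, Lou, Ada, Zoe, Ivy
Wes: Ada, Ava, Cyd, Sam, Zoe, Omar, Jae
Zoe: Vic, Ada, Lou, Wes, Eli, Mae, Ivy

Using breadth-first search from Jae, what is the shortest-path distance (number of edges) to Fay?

Level 0: Jae
Level 1: Cyd, Mae, Omar, Pia, Sam, Wes
Level 2: Ada, Ava, Fay, Lou, Vic, Zoe
Level 3: Eli, Ivy
Fay first appears at level 2.

2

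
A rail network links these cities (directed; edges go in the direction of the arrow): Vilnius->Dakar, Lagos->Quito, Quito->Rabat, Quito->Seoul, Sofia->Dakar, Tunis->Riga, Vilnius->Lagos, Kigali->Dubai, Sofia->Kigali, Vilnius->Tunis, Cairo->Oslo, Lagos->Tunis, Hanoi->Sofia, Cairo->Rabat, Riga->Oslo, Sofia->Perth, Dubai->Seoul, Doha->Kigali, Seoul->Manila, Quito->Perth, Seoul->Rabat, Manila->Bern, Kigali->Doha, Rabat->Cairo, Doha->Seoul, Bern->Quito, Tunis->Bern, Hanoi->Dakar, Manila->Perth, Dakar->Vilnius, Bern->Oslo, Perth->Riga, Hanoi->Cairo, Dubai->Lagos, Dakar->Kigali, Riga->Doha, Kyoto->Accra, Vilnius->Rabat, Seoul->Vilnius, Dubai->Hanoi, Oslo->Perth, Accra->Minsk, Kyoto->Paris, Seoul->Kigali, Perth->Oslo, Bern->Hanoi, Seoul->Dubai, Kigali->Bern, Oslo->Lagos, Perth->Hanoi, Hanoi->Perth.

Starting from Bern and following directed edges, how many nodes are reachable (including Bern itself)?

BFS from Bern visits: Bern, Quito, Oslo, Hanoi, Seoul, Rabat, Perth, Lagos, Sofia, Dakar, Cairo, Vilnius, Manila, Kigali, Dubai, Riga, Tunis, Doha
Reachable nodes: 18 of 22 total.

18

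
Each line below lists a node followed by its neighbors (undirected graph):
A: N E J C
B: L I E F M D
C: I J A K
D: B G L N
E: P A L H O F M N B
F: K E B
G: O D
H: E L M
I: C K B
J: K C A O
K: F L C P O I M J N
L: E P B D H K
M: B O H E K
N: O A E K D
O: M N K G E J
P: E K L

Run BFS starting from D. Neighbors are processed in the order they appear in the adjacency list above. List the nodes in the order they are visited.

D -> B -> G -> L -> N -> I -> E -> F -> M -> O -> P -> H -> K -> A -> C -> J

Visit D; enqueue B, G, L, N → queue [B, G, L, N]
Visit B; enqueue I, E, F, M → queue [G, L, N, I, E, F, M]
Visit G; enqueue O → queue [L, N, I, E, F, M, O]
Visit L; enqueue P, H, K → queue [N, I, E, F, M, O, P, H, K]
Visit N; enqueue A → queue [I, E, F, M, O, P, H, K, A]
Visit I; enqueue C → queue [E, F, M, O, P, H, K, A, C]
Visit E → queue [F, M, O, P, H, K, A, C]
Visit F → queue [M, O, P, H, K, A, C]
Visit M → queue [O, P, H, K, A, C]
Visit O; enqueue J → queue [P, H, K, A, C, J]
Visit P → queue [H, K, A, C, J]
Visit H → queue [K, A, C, J]
Visit K → queue [A, C, J]
Visit A → queue [C, J]
Visit C → queue [J]
Visit J → queue []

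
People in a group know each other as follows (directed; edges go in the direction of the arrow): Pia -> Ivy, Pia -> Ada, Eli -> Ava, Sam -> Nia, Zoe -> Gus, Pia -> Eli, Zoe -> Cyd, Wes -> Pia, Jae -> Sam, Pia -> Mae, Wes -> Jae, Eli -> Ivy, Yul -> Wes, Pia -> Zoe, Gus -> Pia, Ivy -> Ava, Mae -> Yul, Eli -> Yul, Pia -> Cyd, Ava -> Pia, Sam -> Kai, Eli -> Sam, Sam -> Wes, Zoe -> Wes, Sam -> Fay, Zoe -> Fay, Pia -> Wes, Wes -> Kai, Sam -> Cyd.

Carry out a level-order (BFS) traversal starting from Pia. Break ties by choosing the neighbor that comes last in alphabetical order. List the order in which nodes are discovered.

Pia, Zoe, Wes, Mae, Ivy, Eli, Cyd, Ada, Gus, Fay, Kai, Jae, Yul, Ava, Sam, Nia

Visit Pia; enqueue Zoe, Wes, Mae, Ivy, Eli, Cyd, Ada → queue [Zoe, Wes, Mae, Ivy, Eli, Cyd, Ada]
Visit Zoe; enqueue Gus, Fay → queue [Wes, Mae, Ivy, Eli, Cyd, Ada, Gus, Fay]
Visit Wes; enqueue Kai, Jae → queue [Mae, Ivy, Eli, Cyd, Ada, Gus, Fay, Kai, Jae]
Visit Mae; enqueue Yul → queue [Ivy, Eli, Cyd, Ada, Gus, Fay, Kai, Jae, Yul]
Visit Ivy; enqueue Ava → queue [Eli, Cyd, Ada, Gus, Fay, Kai, Jae, Yul, Ava]
Visit Eli; enqueue Sam → queue [Cyd, Ada, Gus, Fay, Kai, Jae, Yul, Ava, Sam]
Visit Cyd → queue [Ada, Gus, Fay, Kai, Jae, Yul, Ava, Sam]
Visit Ada → queue [Gus, Fay, Kai, Jae, Yul, Ava, Sam]
Visit Gus → queue [Fay, Kai, Jae, Yul, Ava, Sam]
Visit Fay → queue [Kai, Jae, Yul, Ava, Sam]
Visit Kai → queue [Jae, Yul, Ava, Sam]
Visit Jae → queue [Yul, Ava, Sam]
Visit Yul → queue [Ava, Sam]
Visit Ava → queue [Sam]
Visit Sam; enqueue Nia → queue [Nia]
Visit Nia → queue []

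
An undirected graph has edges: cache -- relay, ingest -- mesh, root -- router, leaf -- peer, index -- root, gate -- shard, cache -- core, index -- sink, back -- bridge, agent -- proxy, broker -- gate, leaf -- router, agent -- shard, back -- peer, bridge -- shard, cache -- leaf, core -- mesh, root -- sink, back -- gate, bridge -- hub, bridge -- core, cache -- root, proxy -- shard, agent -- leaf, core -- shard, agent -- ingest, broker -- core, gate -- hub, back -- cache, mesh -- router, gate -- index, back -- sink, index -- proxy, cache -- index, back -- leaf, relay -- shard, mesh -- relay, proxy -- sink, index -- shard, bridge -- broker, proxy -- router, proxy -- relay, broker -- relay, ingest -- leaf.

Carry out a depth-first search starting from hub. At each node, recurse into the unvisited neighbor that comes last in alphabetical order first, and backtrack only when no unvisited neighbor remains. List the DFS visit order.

hub -> gate -> shard -> relay -> proxy -> sink -> root -> router -> mesh -> ingest -> leaf -> peer -> back -> cache -> index -> core -> broker -> bridge -> agent

Visit hub
hub → gate
gate → shard
shard → relay
relay → proxy
proxy → sink
sink → root
root → router
router → mesh
mesh → ingest
ingest → leaf
leaf → peer
peer → back
back → cache
cache → index
cache → core
core → broker
broker → bridge
leaf → agent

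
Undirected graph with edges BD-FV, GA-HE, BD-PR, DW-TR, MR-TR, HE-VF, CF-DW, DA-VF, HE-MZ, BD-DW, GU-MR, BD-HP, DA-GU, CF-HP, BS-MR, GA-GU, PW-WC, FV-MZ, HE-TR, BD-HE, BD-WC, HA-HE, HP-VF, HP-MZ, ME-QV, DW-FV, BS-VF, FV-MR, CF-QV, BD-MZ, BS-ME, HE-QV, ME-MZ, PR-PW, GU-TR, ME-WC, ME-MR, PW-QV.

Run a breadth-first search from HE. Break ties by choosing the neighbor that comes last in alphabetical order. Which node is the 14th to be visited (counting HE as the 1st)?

DW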